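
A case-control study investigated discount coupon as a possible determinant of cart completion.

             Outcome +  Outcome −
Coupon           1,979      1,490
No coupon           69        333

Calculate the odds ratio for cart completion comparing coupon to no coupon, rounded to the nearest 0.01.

Cells: a = 1979, b = 1490, c = 69, d = 333.
OR = (a·d)/(b·c) = (1979 × 333) / (1490 × 69) = 659007 / 102810 = 6.40995
The odds of cart completion are about 6.41 times as high in the coupon group.

6.41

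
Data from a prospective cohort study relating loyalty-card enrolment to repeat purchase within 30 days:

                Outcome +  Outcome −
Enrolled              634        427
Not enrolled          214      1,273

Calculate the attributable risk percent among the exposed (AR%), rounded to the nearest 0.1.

75.9

Cells: a = 634, b = 427, c = 214, d = 1273.
Risk in exposed = 634/1061 = 0.59755; risk in unexposed = 214/1487 = 0.14391.
RR = 0.59755/0.14391 = 4.15213
AR% = (RR − 1)/RR × 100 = (4.15213 − 1)/4.15213 × 100 = 75.9160%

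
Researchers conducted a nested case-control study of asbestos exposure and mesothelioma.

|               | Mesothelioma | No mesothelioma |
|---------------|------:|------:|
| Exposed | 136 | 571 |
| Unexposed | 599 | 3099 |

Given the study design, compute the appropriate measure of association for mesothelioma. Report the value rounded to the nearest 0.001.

Cells: a = 136, b = 571, c = 599, d = 3099.
This is a nested case-control study: participants were sampled on outcome status, so risks in the source population cannot be estimated directly — relative risk is not valid here. The odds ratio is the appropriate measure.
OR = (a·d)/(b·c) = (136 × 3099) / (571 × 599) = 421464 / 342029 = 1.23225

1.232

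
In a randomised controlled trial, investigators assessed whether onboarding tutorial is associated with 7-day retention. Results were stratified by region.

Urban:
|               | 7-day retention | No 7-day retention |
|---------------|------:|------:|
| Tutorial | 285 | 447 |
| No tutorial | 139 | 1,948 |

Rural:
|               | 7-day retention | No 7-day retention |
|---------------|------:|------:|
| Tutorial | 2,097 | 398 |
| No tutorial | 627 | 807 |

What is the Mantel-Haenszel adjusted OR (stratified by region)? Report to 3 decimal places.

OR_MH = Σ(aᵢdᵢ/nᵢ) / Σ(bᵢcᵢ/nᵢ), where nᵢ is the stratum total.
Stratum 1 (Urban): n = 2819; a·d/n = 285·1948/2819 = 196.9422; b·c/n = 447·139/2819 = 22.0408
Stratum 2 (Rural): n = 3929; a·d/n = 2097·807/3929 = 430.7149; b·c/n = 398·627/3929 = 63.5139
OR_MH = (196.9422 + 430.7149) / (22.0408 + 63.5139) = 627.6571 / 85.5547 = 7.33633

7.336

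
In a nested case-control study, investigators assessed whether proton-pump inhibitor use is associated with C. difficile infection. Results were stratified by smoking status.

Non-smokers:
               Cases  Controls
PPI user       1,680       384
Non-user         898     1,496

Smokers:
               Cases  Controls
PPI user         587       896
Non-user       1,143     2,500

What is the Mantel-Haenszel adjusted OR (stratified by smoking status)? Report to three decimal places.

OR_MH = Σ(aᵢdᵢ/nᵢ) / Σ(bᵢcᵢ/nᵢ), where nᵢ is the stratum total.
Stratum 1 (Non-smokers): n = 4458; a·d/n = 1680·1496/4458 = 563.7685; b·c/n = 384·898/4458 = 77.3513
Stratum 2 (Smokers): n = 5126; a·d/n = 587·2500/5126 = 286.2856; b·c/n = 896·1143/5126 = 199.7909
OR_MH = (563.7685 + 286.2856) / (77.3513 + 199.7909) = 850.0541 / 277.1421 = 3.06721

3.067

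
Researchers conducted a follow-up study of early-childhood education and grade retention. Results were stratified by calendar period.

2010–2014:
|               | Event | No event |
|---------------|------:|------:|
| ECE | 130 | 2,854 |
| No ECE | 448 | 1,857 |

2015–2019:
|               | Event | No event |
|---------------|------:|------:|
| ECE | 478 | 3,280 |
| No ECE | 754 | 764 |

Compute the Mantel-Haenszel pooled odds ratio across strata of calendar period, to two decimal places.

0.16

OR_MH = Σ(aᵢdᵢ/nᵢ) / Σ(bᵢcᵢ/nᵢ), where nᵢ is the stratum total.
Stratum 1 (2010–2014): n = 5289; a·d/n = 130·1857/5289 = 45.6438; b·c/n = 2854·448/5289 = 241.7455
Stratum 2 (2015–2019): n = 5276; a·d/n = 478·764/5276 = 69.2176; b·c/n = 3280·754/5276 = 468.7491
OR_MH = (45.6438 + 69.2176) / (241.7455 + 468.7491) = 114.8614 / 710.4946 = 0.16166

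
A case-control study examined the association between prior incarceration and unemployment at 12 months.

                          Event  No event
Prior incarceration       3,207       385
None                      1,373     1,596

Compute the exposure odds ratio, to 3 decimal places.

9.683

Cells: a = 3207, b = 385, c = 1373, d = 1596.
OR = (a·d)/(b·c) = (3207 × 1596) / (385 × 1373) = 5118372 / 528605 = 9.68279
The odds of unemployment at 12 months are about 9.68 times as high in the prior incarceration group.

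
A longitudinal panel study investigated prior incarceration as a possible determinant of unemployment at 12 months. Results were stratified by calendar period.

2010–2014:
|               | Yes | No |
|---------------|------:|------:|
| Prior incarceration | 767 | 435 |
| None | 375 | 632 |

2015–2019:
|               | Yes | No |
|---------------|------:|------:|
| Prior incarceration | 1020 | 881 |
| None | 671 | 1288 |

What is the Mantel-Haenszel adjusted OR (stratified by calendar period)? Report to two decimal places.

2.47

OR_MH = Σ(aᵢdᵢ/nᵢ) / Σ(bᵢcᵢ/nᵢ), where nᵢ is the stratum total.
Stratum 1 (2010–2014): n = 2209; a·d/n = 767·632/2209 = 219.4405; b·c/n = 435·375/2209 = 73.8456
Stratum 2 (2015–2019): n = 3860; a·d/n = 1020·1288/3860 = 340.3523; b·c/n = 881·671/3860 = 153.1479
OR_MH = (219.4405 + 340.3523) / (73.8456 + 153.1479) = 559.7928 / 226.9936 = 2.46612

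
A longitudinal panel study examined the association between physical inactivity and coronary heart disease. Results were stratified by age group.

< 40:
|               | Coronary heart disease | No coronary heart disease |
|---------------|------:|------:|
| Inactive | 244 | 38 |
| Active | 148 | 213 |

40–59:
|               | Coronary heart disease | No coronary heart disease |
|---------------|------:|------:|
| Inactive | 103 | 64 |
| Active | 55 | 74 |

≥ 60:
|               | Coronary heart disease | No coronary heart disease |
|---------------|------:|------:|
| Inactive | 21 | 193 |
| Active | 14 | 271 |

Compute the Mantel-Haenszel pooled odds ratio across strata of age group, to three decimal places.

4.529

OR_MH = Σ(aᵢdᵢ/nᵢ) / Σ(bᵢcᵢ/nᵢ), where nᵢ is the stratum total.
Stratum 1 (< 40): n = 643; a·d/n = 244·213/643 = 80.8274; b·c/n = 38·148/643 = 8.7465
Stratum 2 (40–59): n = 296; a·d/n = 103·74/296 = 25.7500; b·c/n = 64·55/296 = 11.8919
Stratum 3 (≥ 60): n = 499; a·d/n = 21·271/499 = 11.4048; b·c/n = 193·14/499 = 5.4148
OR_MH = (80.8274 + 25.7500 + 11.4048) / (8.7465 + 11.8919 + 5.4148) = 117.9822 / 26.0532 = 4.52851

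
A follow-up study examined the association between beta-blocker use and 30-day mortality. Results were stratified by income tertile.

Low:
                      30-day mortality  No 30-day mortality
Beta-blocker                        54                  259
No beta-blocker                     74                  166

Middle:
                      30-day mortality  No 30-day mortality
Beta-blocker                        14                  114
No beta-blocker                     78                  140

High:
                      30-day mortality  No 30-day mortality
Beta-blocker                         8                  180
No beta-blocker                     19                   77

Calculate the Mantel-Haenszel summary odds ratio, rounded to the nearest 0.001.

OR_MH = Σ(aᵢdᵢ/nᵢ) / Σ(bᵢcᵢ/nᵢ), where nᵢ is the stratum total.
Stratum 1 (Low): n = 553; a·d/n = 54·166/553 = 16.2098; b·c/n = 259·74/553 = 34.6582
Stratum 2 (Middle): n = 346; a·d/n = 14·140/346 = 5.6647; b·c/n = 114·78/346 = 25.6994
Stratum 3 (High): n = 284; a·d/n = 8·77/284 = 2.1690; b·c/n = 180·19/284 = 12.0423
OR_MH = (16.2098 + 5.6647 + 2.1690) / (34.6582 + 25.6994 + 12.0423) = 24.0435 / 72.3999 = 0.33209

0.332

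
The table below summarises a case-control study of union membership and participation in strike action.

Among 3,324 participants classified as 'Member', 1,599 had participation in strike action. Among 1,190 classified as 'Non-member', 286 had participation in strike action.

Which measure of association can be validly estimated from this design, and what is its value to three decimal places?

2.930

From the description: a = 1599, b = 1725, c = 286, d = 904.
This is a case-control study: participants were sampled on outcome status, so risks in the source population cannot be estimated directly — relative risk is not valid here. The odds ratio is the appropriate measure.
OR = (a·d)/(b·c) = (1599 × 904) / (1725 × 286) = 1445496 / 493350 = 2.92996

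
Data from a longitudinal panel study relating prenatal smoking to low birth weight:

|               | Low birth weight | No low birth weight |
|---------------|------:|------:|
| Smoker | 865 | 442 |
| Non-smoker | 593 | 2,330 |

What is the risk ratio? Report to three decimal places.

3.262

Cells: a = 865, b = 442, c = 593, d = 2330.
Risk in exposed = 865/1307 = 0.66182; risk in unexposed = 593/2923 = 0.20287.
RR = 0.66182 / 0.20287 = 3.26223
The risk among the exposed is 3.26 times that among the unexposed.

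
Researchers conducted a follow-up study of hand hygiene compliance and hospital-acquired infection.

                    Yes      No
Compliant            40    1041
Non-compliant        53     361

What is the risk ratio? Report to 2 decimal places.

0.29

Cells: a = 40, b = 1041, c = 53, d = 361.
Risk in exposed = 40/1081 = 0.03700; risk in unexposed = 53/414 = 0.12802.
RR = 0.03700 / 0.12802 = 0.28904
The risk is 71% lower among the exposed than among the unexposed.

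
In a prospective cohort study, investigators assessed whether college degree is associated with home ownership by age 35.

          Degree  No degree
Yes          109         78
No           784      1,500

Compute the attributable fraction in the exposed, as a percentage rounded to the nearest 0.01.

Reading the table with exposure as columns: a = 109 (Degree, case), b = 784 (Degree, non-case), c = 78 (No degree, case), d = 1500.
Risk in exposed = 109/893 = 0.12206; risk in unexposed = 78/1578 = 0.04943.
RR = 0.12206/0.04943 = 2.46938
AR% = (RR − 1)/RR × 100 = (2.46938 − 1)/2.46938 × 100 = 59.5040%

59.50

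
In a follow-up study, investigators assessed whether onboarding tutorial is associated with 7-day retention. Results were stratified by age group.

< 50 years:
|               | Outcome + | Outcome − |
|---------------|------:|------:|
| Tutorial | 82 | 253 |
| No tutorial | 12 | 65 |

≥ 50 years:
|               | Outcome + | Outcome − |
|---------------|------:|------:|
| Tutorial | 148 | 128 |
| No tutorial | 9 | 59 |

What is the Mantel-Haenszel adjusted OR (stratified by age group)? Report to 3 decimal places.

3.575

OR_MH = Σ(aᵢdᵢ/nᵢ) / Σ(bᵢcᵢ/nᵢ), where nᵢ is the stratum total.
Stratum 1 (< 50 years): n = 412; a·d/n = 82·65/412 = 12.9369; b·c/n = 253·12/412 = 7.3689
Stratum 2 (≥ 50 years): n = 344; a·d/n = 148·59/344 = 25.3837; b·c/n = 128·9/344 = 3.3488
OR_MH = (12.9369 + 25.3837) / (7.3689 + 3.3488) = 38.3206 / 10.7178 = 3.57543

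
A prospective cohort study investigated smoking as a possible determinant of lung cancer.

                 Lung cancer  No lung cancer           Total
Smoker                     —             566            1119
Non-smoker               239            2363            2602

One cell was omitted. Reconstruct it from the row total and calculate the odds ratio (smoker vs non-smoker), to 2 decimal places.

9.66

The missing cell is in the exposed row: 1119 − 566 = 553.
So a = 553, b = 566, c = 239, d = 2363.
OR = (a·d)/(b·c) = (553 × 2363) / (566 × 239) = 1306739 / 135274 = 9.65994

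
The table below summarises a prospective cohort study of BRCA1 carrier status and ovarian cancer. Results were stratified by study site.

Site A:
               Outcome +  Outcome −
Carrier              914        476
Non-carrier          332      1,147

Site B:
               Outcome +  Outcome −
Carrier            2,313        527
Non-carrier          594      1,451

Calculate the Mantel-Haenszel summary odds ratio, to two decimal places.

8.83

OR_MH = Σ(aᵢdᵢ/nᵢ) / Σ(bᵢcᵢ/nᵢ), where nᵢ is the stratum total.
Stratum 1 (Site A): n = 2869; a·d/n = 914·1147/2869 = 365.4089; b·c/n = 476·332/2869 = 55.0826
Stratum 2 (Site B): n = 4885; a·d/n = 2313·1451/4885 = 687.0344; b·c/n = 527·594/4885 = 64.0815
OR_MH = (365.4089 + 687.0344) / (55.0826 + 64.0815) = 1052.4432 / 119.1641 = 8.83188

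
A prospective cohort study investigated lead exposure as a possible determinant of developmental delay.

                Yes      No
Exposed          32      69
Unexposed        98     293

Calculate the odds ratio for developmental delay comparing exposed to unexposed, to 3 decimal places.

1.387

Cells: a = 32, b = 69, c = 98, d = 293.
OR = (a·d)/(b·c) = (32 × 293) / (69 × 98) = 9376 / 6762 = 1.38657
The odds of developmental delay are about 1.39 times as high in the exposed group.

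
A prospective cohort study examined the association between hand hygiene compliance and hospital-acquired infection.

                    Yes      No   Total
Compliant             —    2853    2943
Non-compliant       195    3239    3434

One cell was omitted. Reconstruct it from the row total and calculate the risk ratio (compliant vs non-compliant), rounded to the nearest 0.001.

0.539

The missing cell is in the exposed row: 2943 − 2853 = 90.
So a = 90, b = 2853, c = 195, d = 3239.
RR = [a/(a+b)] / [c/(c+d)] = (90/2943) / (195/3434) = 0.03058/0.05679 = 0.53854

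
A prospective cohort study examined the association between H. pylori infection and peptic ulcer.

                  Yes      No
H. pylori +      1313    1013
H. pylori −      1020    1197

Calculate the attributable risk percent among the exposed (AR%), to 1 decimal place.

Cells: a = 1313, b = 1013, c = 1020, d = 1197.
Risk in exposed = 1313/2326 = 0.56449; risk in unexposed = 1020/2217 = 0.46008.
RR = 0.56449/0.46008 = 1.22693
AR% = (RR − 1)/RR × 100 = (1.22693 − 1)/1.22693 × 100 = 18.4959%

18.5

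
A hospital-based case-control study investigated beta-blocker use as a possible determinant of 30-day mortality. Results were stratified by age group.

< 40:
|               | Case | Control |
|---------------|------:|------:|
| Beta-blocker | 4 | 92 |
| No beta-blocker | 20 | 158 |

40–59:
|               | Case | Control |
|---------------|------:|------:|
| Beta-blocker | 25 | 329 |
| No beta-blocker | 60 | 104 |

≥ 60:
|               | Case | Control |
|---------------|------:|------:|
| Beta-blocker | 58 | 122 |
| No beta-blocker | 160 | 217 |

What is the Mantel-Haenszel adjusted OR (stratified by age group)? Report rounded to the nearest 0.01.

OR_MH = Σ(aᵢdᵢ/nᵢ) / Σ(bᵢcᵢ/nᵢ), where nᵢ is the stratum total.
Stratum 1 (< 40): n = 274; a·d/n = 4·158/274 = 2.3066; b·c/n = 92·20/274 = 6.7153
Stratum 2 (40–59): n = 518; a·d/n = 25·104/518 = 5.0193; b·c/n = 329·60/518 = 38.1081
Stratum 3 (≥ 60): n = 557; a·d/n = 58·217/557 = 22.5961; b·c/n = 122·160/557 = 35.0449
OR_MH = (2.3066 + 5.0193 + 22.5961) / (6.7153 + 38.1081 + 35.0449) = 29.9219 / 79.8683 = 0.37464

0.37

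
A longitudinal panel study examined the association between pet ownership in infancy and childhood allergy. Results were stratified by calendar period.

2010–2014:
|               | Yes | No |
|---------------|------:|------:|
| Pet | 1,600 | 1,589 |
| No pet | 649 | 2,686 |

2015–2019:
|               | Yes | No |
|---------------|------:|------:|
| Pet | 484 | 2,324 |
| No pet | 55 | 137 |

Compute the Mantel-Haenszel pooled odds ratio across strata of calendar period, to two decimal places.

3.39

OR_MH = Σ(aᵢdᵢ/nᵢ) / Σ(bᵢcᵢ/nᵢ), where nᵢ is the stratum total.
Stratum 1 (2010–2014): n = 6524; a·d/n = 1600·2686/6524 = 658.7370; b·c/n = 1589·649/6524 = 158.0719
Stratum 2 (2015–2019): n = 3000; a·d/n = 484·137/3000 = 22.1027; b·c/n = 2324·55/3000 = 42.6067
OR_MH = (658.7370 + 22.1027) / (158.0719 + 42.6067) = 680.8396 / 200.6786 = 3.39269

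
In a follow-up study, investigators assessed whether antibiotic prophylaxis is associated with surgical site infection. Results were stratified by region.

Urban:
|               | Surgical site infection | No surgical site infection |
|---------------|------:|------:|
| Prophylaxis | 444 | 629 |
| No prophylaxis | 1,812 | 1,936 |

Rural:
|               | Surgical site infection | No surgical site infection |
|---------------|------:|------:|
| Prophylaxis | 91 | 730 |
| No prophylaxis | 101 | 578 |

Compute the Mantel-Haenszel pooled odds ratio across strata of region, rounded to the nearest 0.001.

0.747

OR_MH = Σ(aᵢdᵢ/nᵢ) / Σ(bᵢcᵢ/nᵢ), where nᵢ is the stratum total.
Stratum 1 (Urban): n = 4821; a·d/n = 444·1936/4821 = 178.2999; b·c/n = 629·1812/4821 = 236.4132
Stratum 2 (Rural): n = 1500; a·d/n = 91·578/1500 = 35.0653; b·c/n = 730·101/1500 = 49.1533
OR_MH = (178.2999 + 35.0653) / (236.4132 + 49.1533) = 213.3653 / 285.5665 = 0.74716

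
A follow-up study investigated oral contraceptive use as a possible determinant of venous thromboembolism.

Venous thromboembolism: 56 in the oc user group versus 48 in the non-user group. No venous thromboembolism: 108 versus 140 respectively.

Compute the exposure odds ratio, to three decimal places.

1.512

From the description: a = 56, b = 108, c = 48, d = 140.
OR = (a·d)/(b·c) = (56 × 140) / (108 × 48) = 7840 / 5184 = 1.51235
The odds of venous thromboembolism are about 1.51 times as high in the oc user group.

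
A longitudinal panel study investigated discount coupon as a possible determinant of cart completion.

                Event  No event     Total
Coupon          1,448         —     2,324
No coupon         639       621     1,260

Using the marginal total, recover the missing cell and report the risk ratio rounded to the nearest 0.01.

The missing cell is in the exposed row: 2324 − 1448 = 876.
So a = 1448, b = 876, c = 639, d = 621.
RR = [a/(a+b)] / [c/(c+d)] = (1448/2324) / (639/1260) = 0.62306/0.50714 = 1.22858

1.23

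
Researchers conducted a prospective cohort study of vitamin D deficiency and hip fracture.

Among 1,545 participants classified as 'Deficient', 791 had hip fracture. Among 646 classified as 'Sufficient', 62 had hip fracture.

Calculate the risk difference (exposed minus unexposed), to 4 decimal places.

0.4160

From the description: a = 791, b = 754, c = 62, d = 584.
Risk in exposed = 791/1545 = 0.511974; risk in unexposed = 62/646 = 0.095975.
Risk difference = 0.511974 − 0.095975 = 0.415999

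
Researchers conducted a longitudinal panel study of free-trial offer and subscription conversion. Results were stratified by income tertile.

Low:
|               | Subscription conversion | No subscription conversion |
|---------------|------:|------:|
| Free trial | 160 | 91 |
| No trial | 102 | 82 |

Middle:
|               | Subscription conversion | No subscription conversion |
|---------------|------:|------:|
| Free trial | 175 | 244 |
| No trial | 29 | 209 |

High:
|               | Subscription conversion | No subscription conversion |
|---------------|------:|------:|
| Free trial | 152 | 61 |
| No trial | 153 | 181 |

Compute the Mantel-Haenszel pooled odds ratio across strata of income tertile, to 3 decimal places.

2.768

OR_MH = Σ(aᵢdᵢ/nᵢ) / Σ(bᵢcᵢ/nᵢ), where nᵢ is the stratum total.
Stratum 1 (Low): n = 435; a·d/n = 160·82/435 = 30.1609; b·c/n = 91·102/435 = 21.3379
Stratum 2 (Middle): n = 657; a·d/n = 175·209/657 = 55.6697; b·c/n = 244·29/657 = 10.7702
Stratum 3 (High): n = 547; a·d/n = 152·181/547 = 50.2962; b·c/n = 61·153/547 = 17.0622
OR_MH = (30.1609 + 55.6697 + 50.2962) / (21.3379 + 10.7702 + 17.0622) = 136.1268 / 49.1703 = 2.76848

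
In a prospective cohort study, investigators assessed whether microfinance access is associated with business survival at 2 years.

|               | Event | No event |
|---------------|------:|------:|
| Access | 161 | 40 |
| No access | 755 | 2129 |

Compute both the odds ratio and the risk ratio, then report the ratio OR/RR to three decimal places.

3.710

Cells: a = 161, b = 40, c = 755, d = 2129.
OR = (161·2129)/(40·755) = 342769/30200 = 11.34997
Risk in exposed = 161/201 = 0.80100; risk in unexposed = 755/2884 = 0.26179; RR = 3.05969
OR/RR = 11.34997 / 3.05969 = 3.70951
The outcome is not rare, so the OR lies further from 1 than the RR.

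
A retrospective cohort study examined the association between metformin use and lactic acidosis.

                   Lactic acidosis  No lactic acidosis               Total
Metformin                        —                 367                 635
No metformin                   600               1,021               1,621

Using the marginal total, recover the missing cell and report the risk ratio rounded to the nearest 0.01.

1.14

The missing cell is in the exposed row: 635 − 367 = 268.
So a = 268, b = 367, c = 600, d = 1021.
RR = [a/(a+b)] / [c/(c+d)] = (268/635) / (600/1621) = 0.42205/0.37014 = 1.14023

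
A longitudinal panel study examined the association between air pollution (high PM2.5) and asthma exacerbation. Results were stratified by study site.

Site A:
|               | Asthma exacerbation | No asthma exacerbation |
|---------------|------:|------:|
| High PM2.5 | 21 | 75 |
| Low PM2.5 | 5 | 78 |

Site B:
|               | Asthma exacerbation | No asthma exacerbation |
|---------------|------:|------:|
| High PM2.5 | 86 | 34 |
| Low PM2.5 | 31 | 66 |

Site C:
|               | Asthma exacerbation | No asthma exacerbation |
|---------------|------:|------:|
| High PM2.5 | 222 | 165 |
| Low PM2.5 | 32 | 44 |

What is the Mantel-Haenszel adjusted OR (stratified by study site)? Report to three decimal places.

3.073

OR_MH = Σ(aᵢdᵢ/nᵢ) / Σ(bᵢcᵢ/nᵢ), where nᵢ is the stratum total.
Stratum 1 (Site A): n = 179; a·d/n = 21·78/179 = 9.1508; b·c/n = 75·5/179 = 2.0950
Stratum 2 (Site B): n = 217; a·d/n = 86·66/217 = 26.1567; b·c/n = 34·31/217 = 4.8571
Stratum 3 (Site C): n = 463; a·d/n = 222·44/463 = 21.0972; b·c/n = 165·32/463 = 11.4039
OR_MH = (9.1508 + 26.1567 + 21.0972) / (2.0950 + 4.8571 + 11.4039) = 56.4047 / 18.3560 = 3.07282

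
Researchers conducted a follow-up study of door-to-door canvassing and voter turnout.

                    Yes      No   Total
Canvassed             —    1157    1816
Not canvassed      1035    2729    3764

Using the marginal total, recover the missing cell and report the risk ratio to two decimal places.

1.32

The missing cell is in the exposed row: 1816 − 1157 = 659.
So a = 659, b = 1157, c = 1035, d = 2729.
RR = [a/(a+b)] / [c/(c+d)] = (659/1816) / (1035/3764) = 0.36289/0.27497 = 1.31971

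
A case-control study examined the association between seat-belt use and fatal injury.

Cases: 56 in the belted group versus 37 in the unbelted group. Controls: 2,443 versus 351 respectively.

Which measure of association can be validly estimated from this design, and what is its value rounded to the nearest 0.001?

0.217

From the description: a = 56, b = 2443, c = 37, d = 351.
This is a case-control study: participants were sampled on outcome status, so risks in the source population cannot be estimated directly — relative risk is not valid here. The odds ratio is the appropriate measure.
OR = (a·d)/(b·c) = (56 × 351) / (2443 × 37) = 19656 / 90391 = 0.21746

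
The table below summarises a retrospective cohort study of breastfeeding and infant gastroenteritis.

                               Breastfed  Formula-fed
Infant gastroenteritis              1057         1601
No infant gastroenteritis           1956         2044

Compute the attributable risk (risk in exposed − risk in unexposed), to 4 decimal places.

Reading the table with exposure as columns: a = 1057 (Breastfed, case), b = 1956 (Breastfed, non-case), c = 1601 (Formula-fed, case), d = 2044.
Risk in exposed = 1057/3013 = 0.350813; risk in unexposed = 1601/3645 = 0.439232.
Risk difference = 0.350813 − 0.439232 = -0.088419

-0.0884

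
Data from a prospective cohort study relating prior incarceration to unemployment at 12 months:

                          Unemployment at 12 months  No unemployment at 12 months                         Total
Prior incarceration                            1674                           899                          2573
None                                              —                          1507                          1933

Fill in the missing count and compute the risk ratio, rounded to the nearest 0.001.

The missing cell is in the unexposed row: 1933 − 1507 = 426.
So a = 1674, b = 899, c = 426, d = 1507.
RR = [a/(a+b)] / [c/(c+d)] = (1674/2573) / (426/1933) = 0.65060/0.22038 = 2.95215

2.952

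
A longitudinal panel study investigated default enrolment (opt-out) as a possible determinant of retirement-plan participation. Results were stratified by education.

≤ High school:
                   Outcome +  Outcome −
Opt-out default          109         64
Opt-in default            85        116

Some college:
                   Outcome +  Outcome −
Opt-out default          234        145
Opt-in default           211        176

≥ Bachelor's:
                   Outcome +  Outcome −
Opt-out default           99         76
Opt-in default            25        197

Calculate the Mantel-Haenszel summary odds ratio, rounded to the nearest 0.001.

2.306

OR_MH = Σ(aᵢdᵢ/nᵢ) / Σ(bᵢcᵢ/nᵢ), where nᵢ is the stratum total.
Stratum 1 (≤ High school): n = 374; a·d/n = 109·116/374 = 33.8075; b·c/n = 64·85/374 = 14.5455
Stratum 2 (Some college): n = 766; a·d/n = 234·176/766 = 53.7650; b·c/n = 145·211/766 = 39.9413
Stratum 3 (≥ Bachelor's): n = 397; a·d/n = 99·197/397 = 49.1259; b·c/n = 76·25/397 = 4.7859
OR_MH = (33.8075 + 53.7650 + 49.1259) / (14.5455 + 39.9413 + 4.7859) = 136.6984 / 59.2726 = 2.30627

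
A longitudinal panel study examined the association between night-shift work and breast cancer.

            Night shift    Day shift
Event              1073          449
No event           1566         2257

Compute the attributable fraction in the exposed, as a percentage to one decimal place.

Reading the table with exposure as columns: a = 1073 (Night shift, case), b = 1566 (Night shift, non-case), c = 449 (Day shift, case), d = 2257.
Risk in exposed = 1073/2639 = 0.40659; risk in unexposed = 449/2706 = 0.16593.
RR = 0.40659/0.16593 = 2.45043
AR% = (RR − 1)/RR × 100 = (2.45043 − 1)/2.45043 × 100 = 59.1908%

59.2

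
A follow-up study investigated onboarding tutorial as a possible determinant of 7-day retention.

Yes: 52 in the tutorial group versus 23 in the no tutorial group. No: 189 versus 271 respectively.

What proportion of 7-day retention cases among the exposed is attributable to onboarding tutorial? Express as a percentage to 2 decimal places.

From the description: a = 52, b = 189, c = 23, d = 271.
Risk in exposed = 52/241 = 0.21577; risk in unexposed = 23/294 = 0.07823.
RR = 0.21577/0.07823 = 2.75807
AR% = (RR − 1)/RR × 100 = (2.75807 − 1)/2.75807 × 100 = 63.7428%

63.74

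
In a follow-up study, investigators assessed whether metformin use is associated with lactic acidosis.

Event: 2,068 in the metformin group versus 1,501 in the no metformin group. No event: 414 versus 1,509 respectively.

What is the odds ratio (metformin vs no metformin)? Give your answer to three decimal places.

From the description: a = 2068, b = 414, c = 1501, d = 1509.
OR = (a·d)/(b·c) = (2068 × 1509) / (414 × 1501) = 3120612 / 621414 = 5.02179
The odds of lactic acidosis are about 5.02 times as high in the metformin group.

5.022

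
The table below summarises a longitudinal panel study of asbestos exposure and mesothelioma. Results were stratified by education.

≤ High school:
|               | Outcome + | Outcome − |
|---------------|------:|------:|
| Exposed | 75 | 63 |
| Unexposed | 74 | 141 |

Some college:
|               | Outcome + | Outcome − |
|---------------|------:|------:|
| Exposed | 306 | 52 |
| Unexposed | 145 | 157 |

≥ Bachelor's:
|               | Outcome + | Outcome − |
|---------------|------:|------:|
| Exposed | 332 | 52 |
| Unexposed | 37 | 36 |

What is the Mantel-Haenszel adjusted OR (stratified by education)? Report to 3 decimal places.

OR_MH = Σ(aᵢdᵢ/nᵢ) / Σ(bᵢcᵢ/nᵢ), where nᵢ is the stratum total.
Stratum 1 (≤ High school): n = 353; a·d/n = 75·141/353 = 29.9575; b·c/n = 63·74/353 = 13.2068
Stratum 2 (Some college): n = 660; a·d/n = 306·157/660 = 72.7909; b·c/n = 52·145/660 = 11.4242
Stratum 3 (≥ Bachelor's): n = 457; a·d/n = 332·36/457 = 26.1532; b·c/n = 52·37/457 = 4.2101
OR_MH = (29.9575 + 72.7909 + 26.1532) / (13.2068 + 11.4242 + 4.2101) = 128.9016 / 28.8411 = 4.46937

4.469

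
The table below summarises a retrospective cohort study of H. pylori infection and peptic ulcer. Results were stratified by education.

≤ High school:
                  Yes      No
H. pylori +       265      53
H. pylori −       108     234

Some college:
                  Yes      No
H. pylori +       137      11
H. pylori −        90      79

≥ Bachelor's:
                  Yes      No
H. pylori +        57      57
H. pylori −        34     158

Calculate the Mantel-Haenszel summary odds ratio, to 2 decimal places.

8.69

OR_MH = Σ(aᵢdᵢ/nᵢ) / Σ(bᵢcᵢ/nᵢ), where nᵢ is the stratum total.
Stratum 1 (≤ High school): n = 660; a·d/n = 265·234/660 = 93.9545; b·c/n = 53·108/660 = 8.6727
Stratum 2 (Some college): n = 317; a·d/n = 137·79/317 = 34.1420; b·c/n = 11·90/317 = 3.1230
Stratum 3 (≥ Bachelor's): n = 306; a·d/n = 57·158/306 = 29.4314; b·c/n = 57·34/306 = 6.3333
OR_MH = (93.9545 + 34.1420 + 29.4314) / (8.6727 + 3.1230 + 6.3333) = 157.5279 / 18.1291 = 8.68923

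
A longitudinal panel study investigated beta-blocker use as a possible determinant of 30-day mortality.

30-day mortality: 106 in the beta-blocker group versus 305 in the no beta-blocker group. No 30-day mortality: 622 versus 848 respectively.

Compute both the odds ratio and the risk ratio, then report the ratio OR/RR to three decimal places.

From the description: a = 106, b = 622, c = 305, d = 848.
OR = (106·848)/(622·305) = 89888/189710 = 0.47382
Risk in exposed = 106/728 = 0.14560; risk in unexposed = 305/1153 = 0.26453; RR = 0.55043
OR/RR = 0.47382 / 0.55043 = 0.86081
The outcome is not rare, so the OR lies further from 1 than the RR.

0.861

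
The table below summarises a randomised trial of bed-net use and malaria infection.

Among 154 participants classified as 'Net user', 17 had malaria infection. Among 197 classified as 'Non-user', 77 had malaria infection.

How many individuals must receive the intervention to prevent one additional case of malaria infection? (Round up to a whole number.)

4

Risk in treated group = 17/154 = 0.11039; risk in control = 77/197 = 0.39086.
Absolute risk reduction = 0.39086 − 0.11039 = 0.28047
NNT = 1 / ARR = 1 / 0.28047 = 3.565 → round up → 4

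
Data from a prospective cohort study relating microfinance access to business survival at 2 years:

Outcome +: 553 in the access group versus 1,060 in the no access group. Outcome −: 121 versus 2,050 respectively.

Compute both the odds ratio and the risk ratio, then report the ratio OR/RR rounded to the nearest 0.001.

From the description: a = 553, b = 121, c = 1060, d = 2050.
OR = (553·2050)/(121·1060) = 1133650/128260 = 8.83869
Risk in exposed = 553/674 = 0.82047; risk in unexposed = 1060/3110 = 0.34084; RR = 2.40724
OR/RR = 8.83869 / 2.40724 = 3.67171
The outcome is not rare, so the OR lies further from 1 than the RR.

3.672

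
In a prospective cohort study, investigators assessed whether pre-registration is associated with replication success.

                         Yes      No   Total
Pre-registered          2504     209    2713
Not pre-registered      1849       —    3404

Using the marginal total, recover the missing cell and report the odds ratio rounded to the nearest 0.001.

The missing cell is in the unexposed row: 3404 − 1849 = 1555.
So a = 2504, b = 209, c = 1849, d = 1555.
OR = (a·d)/(b·c) = (2504 × 1555) / (209 × 1849) = 3893720 / 386441 = 10.07585

10.076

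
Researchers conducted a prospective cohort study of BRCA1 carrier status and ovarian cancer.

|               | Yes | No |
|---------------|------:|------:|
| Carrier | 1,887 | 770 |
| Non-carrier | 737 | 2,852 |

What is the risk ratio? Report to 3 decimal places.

Cells: a = 1887, b = 770, c = 737, d = 2852.
Risk in exposed = 1887/2657 = 0.71020; risk in unexposed = 737/3589 = 0.20535.
RR = 0.71020 / 0.20535 = 3.45849
The risk among the exposed is 3.46 times that among the unexposed.

3.458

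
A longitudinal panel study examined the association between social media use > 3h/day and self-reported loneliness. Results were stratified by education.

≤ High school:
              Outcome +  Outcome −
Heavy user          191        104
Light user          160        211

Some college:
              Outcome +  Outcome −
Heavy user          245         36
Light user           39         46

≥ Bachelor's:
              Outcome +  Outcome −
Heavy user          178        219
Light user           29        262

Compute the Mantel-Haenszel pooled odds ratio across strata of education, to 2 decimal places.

4.18

OR_MH = Σ(aᵢdᵢ/nᵢ) / Σ(bᵢcᵢ/nᵢ), where nᵢ is the stratum total.
Stratum 1 (≤ High school): n = 666; a·d/n = 191·211/666 = 60.5120; b·c/n = 104·160/666 = 24.9850
Stratum 2 (Some college): n = 366; a·d/n = 245·46/366 = 30.7923; b·c/n = 36·39/366 = 3.8361
Stratum 3 (≥ Bachelor's): n = 688; a·d/n = 178·262/688 = 67.7849; b·c/n = 219·29/688 = 9.2311
OR_MH = (60.5120 + 30.7923 + 67.7849) / (24.9850 + 3.8361 + 9.2311) = 159.0892 / 38.0522 = 4.18082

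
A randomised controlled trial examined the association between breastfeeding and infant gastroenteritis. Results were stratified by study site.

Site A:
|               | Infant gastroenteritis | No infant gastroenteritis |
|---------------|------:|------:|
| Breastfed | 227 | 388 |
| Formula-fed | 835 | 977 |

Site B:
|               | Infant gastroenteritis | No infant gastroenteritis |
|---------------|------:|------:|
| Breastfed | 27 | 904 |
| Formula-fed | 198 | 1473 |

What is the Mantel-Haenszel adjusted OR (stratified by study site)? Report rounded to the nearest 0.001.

OR_MH = Σ(aᵢdᵢ/nᵢ) / Σ(bᵢcᵢ/nᵢ), where nᵢ is the stratum total.
Stratum 1 (Site A): n = 2427; a·d/n = 227·977/2427 = 91.3799; b·c/n = 388·835/2427 = 133.4899
Stratum 2 (Site B): n = 2602; a·d/n = 27·1473/2602 = 15.2848; b·c/n = 904·198/2602 = 68.7902
OR_MH = (91.3799 + 15.2848) / (133.4899 + 68.7902) = 106.6647 / 202.2801 = 0.52731

0.527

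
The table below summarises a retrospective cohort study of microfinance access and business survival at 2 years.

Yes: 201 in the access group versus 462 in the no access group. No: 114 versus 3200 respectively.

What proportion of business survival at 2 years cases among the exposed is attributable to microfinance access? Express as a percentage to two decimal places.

From the description: a = 201, b = 114, c = 462, d = 3200.
Risk in exposed = 201/315 = 0.63810; risk in unexposed = 462/3662 = 0.12616.
RR = 0.63810/0.12616 = 5.05780
AR% = (RR − 1)/RR × 100 = (5.05780 − 1)/5.05780 × 100 = 80.2286%

80.23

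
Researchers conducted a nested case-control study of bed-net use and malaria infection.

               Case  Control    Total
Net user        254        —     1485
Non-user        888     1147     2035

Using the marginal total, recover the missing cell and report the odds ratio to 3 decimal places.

0.267

The missing cell is in the exposed row: 1485 − 254 = 1231.
So a = 254, b = 1231, c = 888, d = 1147.
OR = (a·d)/(b·c) = (254 × 1147) / (1231 × 888) = 291338 / 1093128 = 0.26652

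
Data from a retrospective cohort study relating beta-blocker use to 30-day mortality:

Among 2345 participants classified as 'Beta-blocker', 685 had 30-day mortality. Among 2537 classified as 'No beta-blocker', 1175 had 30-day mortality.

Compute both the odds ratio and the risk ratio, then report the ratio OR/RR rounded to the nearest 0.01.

0.76

From the description: a = 685, b = 1660, c = 1175, d = 1362.
OR = (685·1362)/(1660·1175) = 932970/1950500 = 0.47832
Risk in exposed = 685/2345 = 0.29211; risk in unexposed = 1175/2537 = 0.46315; RR = 0.63071
OR/RR = 0.47832 / 0.63071 = 0.75839
The outcome is not rare, so the OR lies further from 1 than the RR.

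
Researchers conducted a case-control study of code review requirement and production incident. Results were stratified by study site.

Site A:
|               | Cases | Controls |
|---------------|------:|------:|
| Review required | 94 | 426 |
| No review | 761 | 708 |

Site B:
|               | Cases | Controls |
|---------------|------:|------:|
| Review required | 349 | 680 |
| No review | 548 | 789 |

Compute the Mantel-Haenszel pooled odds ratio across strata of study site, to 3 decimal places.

0.468

OR_MH = Σ(aᵢdᵢ/nᵢ) / Σ(bᵢcᵢ/nᵢ), where nᵢ is the stratum total.
Stratum 1 (Site A): n = 1989; a·d/n = 94·708/1989 = 33.4600; b·c/n = 426·761/1989 = 162.9894
Stratum 2 (Site B): n = 2366; a·d/n = 349·789/2366 = 116.3825; b·c/n = 680·548/2366 = 157.4979
OR_MH = (33.4600 + 116.3825) / (162.9894 + 157.4979) = 149.8425 / 320.4873 = 0.46755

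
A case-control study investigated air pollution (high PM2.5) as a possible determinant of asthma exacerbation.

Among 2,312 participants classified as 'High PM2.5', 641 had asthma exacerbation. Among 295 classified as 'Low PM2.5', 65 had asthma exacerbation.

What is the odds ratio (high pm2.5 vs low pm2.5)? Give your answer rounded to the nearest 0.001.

1.357

From the description: a = 641, b = 1671, c = 65, d = 230.
OR = (a·d)/(b·c) = (641 × 230) / (1671 × 65) = 147430 / 108615 = 1.35736
The odds of asthma exacerbation are about 1.36 times as high in the high pm2.5 group.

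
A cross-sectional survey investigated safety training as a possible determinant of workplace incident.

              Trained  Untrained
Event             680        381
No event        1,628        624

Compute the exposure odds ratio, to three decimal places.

Reading the table with exposure as columns: a = 680 (Trained, case), b = 1628 (Trained, non-case), c = 381 (Untrained, case), d = 624.
OR = (a·d)/(b·c) = (680 × 624) / (1628 × 381) = 424320 / 620268 = 0.68409
Exposure is associated with lower odds of workplace incident (OR = 0.68 < 1).

0.684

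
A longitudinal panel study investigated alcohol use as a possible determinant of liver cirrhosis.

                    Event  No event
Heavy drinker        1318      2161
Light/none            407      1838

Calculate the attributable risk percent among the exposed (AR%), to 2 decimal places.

Cells: a = 1318, b = 2161, c = 407, d = 1838.
Risk in exposed = 1318/3479 = 0.37884; risk in unexposed = 407/2245 = 0.18129.
RR = 0.37884/0.18129 = 2.08970
AR% = (RR − 1)/RR × 100 = (2.08970 − 1)/2.08970 × 100 = 52.1461%

52.15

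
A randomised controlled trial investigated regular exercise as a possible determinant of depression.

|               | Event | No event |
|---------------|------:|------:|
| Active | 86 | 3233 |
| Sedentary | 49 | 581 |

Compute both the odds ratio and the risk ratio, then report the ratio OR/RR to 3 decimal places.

0.947

Cells: a = 86, b = 3233, c = 49, d = 581.
OR = (86·581)/(3233·49) = 49966/158417 = 0.31541
Risk in exposed = 86/3319 = 0.02591; risk in unexposed = 49/630 = 0.07778; RR = 0.33315
OR/RR = 0.31541 / 0.33315 = 0.94675
The outcome is rare in both groups, so OR ≈ RR (ratio near 1).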